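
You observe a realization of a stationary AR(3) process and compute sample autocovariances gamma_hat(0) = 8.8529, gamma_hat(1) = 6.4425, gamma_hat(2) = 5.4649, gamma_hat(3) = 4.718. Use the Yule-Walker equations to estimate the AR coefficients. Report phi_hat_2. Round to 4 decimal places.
\hat\phi_{2} = 0.1450

The Yule-Walker equations for an AR(p) process read, in matrix form,
  Gamma_p phi = r_p,   with   (Gamma_p)_{ij} = gamma(|i - j|),
                       (r_p)_i = gamma(i),   i,j = 1..p.
Substitute the sample gammas (Toeplitz matrix and right-hand side of size 3):
  Gamma_p = [[8.8529, 6.4425, 5.4649], [6.4425, 8.8529, 6.4425], [5.4649, 6.4425, 8.8529]]
  r_p     = [6.4425, 5.4649, 4.718]
Written out (R1..R3):
  (R1) 8.8529 phi_1 + 6.4425 phi_2 + 5.4649 phi_3 = 6.4425
  (R2) 6.4425 phi_1 + 8.8529 phi_2 + 6.4425 phi_3 = 5.4649
  (R3) 5.4649 phi_1 + 6.4425 phi_2 + 8.8529 phi_3 = 4.718
Gaussian elimination:
  R2 <- R2 - (6.4425/8.8529) R1 = R2 - (0.727728) R1:  4.164515 phi_2 + 2.465541 phi_3 = 0.776515
  R3 <- R3 - (5.4649/8.8529) R1 = R3 - (0.617301) R1:  2.465541 phi_2 + 5.479414 phi_3 = 0.741041
  R3 <- R3 - (2.465541/4.164515) R2 = R3 - (0.592036) R2:  4.019726 phi_3 = 0.281317
Back-substitution:
  phi_hat_3 = 0.281317 / 4.019726 = 0.069984
  phi_hat_2 = (0.776515 - (2.465541)(0.069984)) / 4.164515 = 0.145027
  phi_hat_1 = (6.4425 - (6.4425)(0.145027) - (5.4649)(0.069984)) / 8.8529 = 0.578986
So phi_hat = [0.5790, 0.1450, 0.0700].
Therefore phi_hat_2 = 0.1450.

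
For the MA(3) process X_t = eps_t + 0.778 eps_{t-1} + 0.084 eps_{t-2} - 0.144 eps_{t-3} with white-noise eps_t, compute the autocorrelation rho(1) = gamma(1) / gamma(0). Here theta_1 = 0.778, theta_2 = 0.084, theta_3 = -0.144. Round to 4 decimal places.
\rho(1) = 0.5090

For an MA(q) process with theta_0 = 1, the autocovariance is
  gamma(k) = sigma^2 * sum_{i=0..q-k} theta_i * theta_{i+k},
and rho(k) = gamma(k) / gamma(0). Sigma^2 cancels.
  numerator   = (1)*(0.778) + (0.778)*(0.084) + (0.084)*(-0.144) = 0.831256.
  denominator = (1)^2 + (0.778)^2 + (0.084)^2 + (-0.144)^2 = 1.633076.
  rho(1) = 0.831256 / 1.633076 = 0.5090.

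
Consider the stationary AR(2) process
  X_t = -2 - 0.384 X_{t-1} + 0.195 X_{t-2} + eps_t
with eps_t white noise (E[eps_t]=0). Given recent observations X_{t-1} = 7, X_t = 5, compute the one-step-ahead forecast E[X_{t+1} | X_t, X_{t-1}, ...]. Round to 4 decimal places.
E[X_{t+1} \mid \mathcal F_t] = -2.5550

For an AR(p) model X_t = c + sum_i phi_i X_{t-i} + eps_t, the
one-step-ahead conditional mean is
  E[X_{t+1} | X_t, ...] = c + sum_i phi_i X_{t+1-i}.
Substitute known values:
  E[X_{t+1} | ...] = -2 + (-0.384) * (5) + (0.195) * (7)
                   = -2.5550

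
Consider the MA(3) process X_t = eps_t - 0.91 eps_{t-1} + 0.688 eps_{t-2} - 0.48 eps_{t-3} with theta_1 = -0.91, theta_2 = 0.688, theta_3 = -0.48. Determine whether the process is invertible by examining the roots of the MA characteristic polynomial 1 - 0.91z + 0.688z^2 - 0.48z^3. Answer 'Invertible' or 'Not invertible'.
\text{Invertible}

The MA(q) characteristic polynomial is P(z) = 1 - 0.91z + 0.688z^2 - 0.48z^3.
Invertibility requires all roots to lie outside the unit circle, i.e. |z| > 1 for every root.
Degree 3: look for a simple real root z0 first, then factor out (1 - z/z0) and solve the remaining quadratic.
Testing z0 = 1.25: P(1.25) = 1 + (-0.91)(1.25) + (0.688)(1.25)^2 + (-0.48)(1.25)^3
  = 1 + (-1.1375) + (1.075) + (-0.9375) = 0.  So z_0 = 1.25 is a root, |z_0| = 1.25.
Divide out the factor (1 - 0.8 z) = (1 - z/z0) (since 1/z0 = 0.8):
  P(z) = (1 - 0.8 z)(1 + (-0.11) z + (0.6) z^2)
  [check: z-coef -0.11 - (0.8) = -0.91; z^2-coef 0.6 - (0.8)(-0.11) = 0.688; z^3-coef -(0.8)(0.6) = -0.48.]
Remaining roots from the quadratic factor 1 + (-0.11) z + (0.6) z^2:
  Set 1 + (-0.11) z + (0.6) z^2 = 0, i.e. a z^2 + b z + c = 0 with a = 0.6, b = -0.11, c = 1.
  Discriminant D = b^2 - 4ac = (-0.11)^2 - 4*(0.6)*1 = 0.0121 - (2.4) = -2.3879.
  D < 0, so the roots are the complex-conjugate pair z = (-b +/- i sqrt(-D)) / (2a) = 0.0917 +/- 1.2877i.
  For a conjugate pair |z|^2 = z * conj(z) = (product of roots) = c/a = 1/(0.6) = 1.666667, so |z| = sqrt(1.666667) = 1.291 for both roots.
Moduli of all roots: 1.2500, 1.2910, 1.2910.
All moduli strictly greater than 1? Yes.
Verdict: Invertible.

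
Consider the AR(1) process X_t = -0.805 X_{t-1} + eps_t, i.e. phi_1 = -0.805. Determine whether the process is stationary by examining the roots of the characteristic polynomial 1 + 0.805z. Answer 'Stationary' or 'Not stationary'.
\text{Stationary}

The AR(p) characteristic polynomial is P(z) = 1 + 0.805z.
Stationarity requires all roots to lie outside the unit circle, i.e. |z| > 1 for every root.
This is linear in z: 1 + (0.805) z = 0  =>  z = -1/(0.805) = -1.242236,  |z| = 1.242236.
Moduli of all roots: 1.2422.
All moduli strictly greater than 1? Yes.
Verdict: Stationary.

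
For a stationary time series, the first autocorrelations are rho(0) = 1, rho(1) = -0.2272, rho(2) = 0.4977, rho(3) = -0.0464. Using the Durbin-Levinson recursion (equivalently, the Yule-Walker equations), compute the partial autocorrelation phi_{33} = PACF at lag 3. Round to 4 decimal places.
\phi_{33} = 0.1630

The PACF at lag k is phi_{kk}, the last component of the solution
to the Yule-Walker system G_k phi = r_k where
  (G_k)_{ij} = rho(|i - j|), (r_k)_i = rho(i), i,j = 1..k.
Equivalently, Durbin-Levinson gives phi_{kk} iteratively:
  phi_{11} = rho(1)
  phi_{kk} = [rho(k) - sum_{j=1..k-1} phi_{k-1,j} rho(k-j)]
            / [1 - sum_{j=1..k-1} phi_{k-1,j} rho(j)],
  phi_{k,j} = phi_{k-1,j} - phi_{kk} phi_{k-1,k-j},  j = 1..k-1.
Step k = 1:
  phi_11 = rho(1) = -0.2272.
Step k = 2:
  phi_22 = [rho(2) - phi_11 rho(1)] / [1 - phi_11 rho(1)] = [0.4977 - (-0.2272)(-0.2272)] / [1 - (-0.2272)(-0.2272)]
         = 0.44608016 / 0.94838016 = 0.47036.
  Update: phi_21 = phi_11 - phi_22 phi_11 = -0.2272 - (0.47036)(-0.2272) = -0.120334.
Step k = 3:
  phi_33 = [rho(3) - phi_21 rho(2) - phi_22 rho(1)] / [1 - phi_21 rho(1) - phi_22 rho(2)]
    numerator   = -0.0464 - (-0.120334)(0.4977) - (0.47036)(-0.2272) = 0.12035614
    denominator = 1 - (-0.120334)(-0.2272) - (0.47036)(0.4977) = 0.73856186
  phi_33 = 0.12035614 / 0.73856186 = 0.163.
Therefore phi_{33} = 0.1630.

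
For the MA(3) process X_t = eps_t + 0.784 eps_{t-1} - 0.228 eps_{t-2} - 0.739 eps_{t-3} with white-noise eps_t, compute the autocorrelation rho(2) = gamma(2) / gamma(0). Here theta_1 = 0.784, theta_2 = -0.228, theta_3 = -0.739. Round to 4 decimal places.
\rho(2) = -0.3649

For an MA(q) process with theta_0 = 1, the autocovariance is
  gamma(k) = sigma^2 * sum_{i=0..q-k} theta_i * theta_{i+k},
and rho(k) = gamma(k) / gamma(0). Sigma^2 cancels.
  numerator   = (1)*(-0.228) + (0.784)*(-0.739) = -0.807376.
  denominator = (1)^2 + (0.784)^2 + (-0.228)^2 + (-0.739)^2 = 2.212761.
  rho(2) = -0.807376 / 2.212761 = -0.3649.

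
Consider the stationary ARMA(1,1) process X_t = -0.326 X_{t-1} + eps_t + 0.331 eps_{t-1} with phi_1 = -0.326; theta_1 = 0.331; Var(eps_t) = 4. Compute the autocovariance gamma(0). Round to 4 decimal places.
\gamma(0) = 4.0001

Multiply the model equation by X_{t-k} and take expectations. With theta_0 = psi_0 = 1 and psi_j the MA(infinity) weights, this gives
  gamma(k) - sum_i phi_i gamma(k-i) = c_k,
  c_k = sigma^2 * sum_{j=k..q} theta_j psi_{j-k}   (c_k = 0 for k > q),
using gamma(-m) = gamma(m).
psi-weights needed (psi_j = theta_j + sum_i phi_i psi_{j-i}):
  psi_1 = theta_1 + phi_1 = 0.331 + (-0.326) = 0.005
Right-hand sides:
  c_0 = sigma^2 (1 + theta_1 psi_1) = 4 * (1 + (0.331)(0.005)) = 4 * 1.001655 = 4.00662
  c_1 = sigma^2 theta_1 = 4 * (0.331) = 1.324
  c_2 = 0
Equations for k = 0 and k = 1 (AR order 1):
  gamma(0) = phi_1 gamma(1) + c_0
  gamma(1) = phi_1 gamma(0) + c_1
Substituting the second into the first: gamma(0) (1 - phi_1^2) = c_0 + phi_1 c_1, so
  gamma(0) = (c_0 + phi_1 c_1) / (1 - phi_1^2) = (4.00662 + (-0.326)(1.324)) / (1 - (-0.326)^2) = 3.574996 / 0.893724 = 4.000112.
Therefore gamma(0) = 4.0001 (to 4 decimal places).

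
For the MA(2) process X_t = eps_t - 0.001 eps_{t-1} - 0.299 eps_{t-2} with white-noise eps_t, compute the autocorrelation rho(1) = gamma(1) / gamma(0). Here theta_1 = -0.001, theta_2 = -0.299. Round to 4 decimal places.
\rho(1) = -0.0006

For an MA(q) process with theta_0 = 1, the autocovariance is
  gamma(k) = sigma^2 * sum_{i=0..q-k} theta_i * theta_{i+k},
and rho(k) = gamma(k) / gamma(0). Sigma^2 cancels.
  numerator   = (1)*(-0.001) + (-0.001)*(-0.299) = -0.000701.
  denominator = (1)^2 + (-0.001)^2 + (-0.299)^2 = 1.089402.
  rho(1) = -0.000701 / 1.089402 = -0.0006.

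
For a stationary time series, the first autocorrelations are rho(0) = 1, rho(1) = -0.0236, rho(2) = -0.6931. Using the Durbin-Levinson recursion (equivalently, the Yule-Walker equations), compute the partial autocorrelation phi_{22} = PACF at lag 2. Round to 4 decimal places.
\phi_{22} = -0.6940

The PACF at lag k is phi_{kk}, the last component of the solution
to the Yule-Walker system G_k phi = r_k where
  (G_k)_{ij} = rho(|i - j|), (r_k)_i = rho(i), i,j = 1..k.
Equivalently, Durbin-Levinson gives phi_{kk} iteratively:
  phi_{11} = rho(1)
  phi_{kk} = [rho(k) - sum_{j=1..k-1} phi_{k-1,j} rho(k-j)]
            / [1 - sum_{j=1..k-1} phi_{k-1,j} rho(j)],
  phi_{k,j} = phi_{k-1,j} - phi_{kk} phi_{k-1,k-j},  j = 1..k-1.
Step k = 1:
  phi_11 = rho(1) = -0.0236.
Step k = 2:
  phi_22 = [rho(2) - phi_11 rho(1)] / [1 - phi_11 rho(1)] = [-0.6931 - (-0.0236)(-0.0236)] / [1 - (-0.0236)(-0.0236)]
         = -0.69365696 / 0.99944304 = -0.694.
Therefore phi_{22} = -0.6940.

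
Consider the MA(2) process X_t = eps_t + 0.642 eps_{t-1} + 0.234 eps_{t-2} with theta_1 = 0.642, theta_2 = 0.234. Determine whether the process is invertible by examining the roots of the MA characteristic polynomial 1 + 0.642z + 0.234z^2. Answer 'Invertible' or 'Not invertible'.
\text{Invertible}

The MA(q) characteristic polynomial is P(z) = 1 + 0.642z + 0.234z^2.
Invertibility requires all roots to lie outside the unit circle, i.e. |z| > 1 for every root.
Set 1 + (0.642) z + (0.234) z^2 = 0, i.e. a z^2 + b z + c = 0 with a = 0.234, b = 0.642, c = 1.
Discriminant D = b^2 - 4ac = (0.642)^2 - 4*(0.234)*1 = 0.412164 - (0.936) = -0.523836.
D < 0, so the roots are the complex-conjugate pair z = (-b +/- i sqrt(-D)) / (2a) = -1.3718 +/- 1.5465i.
For a conjugate pair |z|^2 = z * conj(z) = (product of roots) = c/a = 1/(0.234) = 4.273504, so |z| = sqrt(4.273504) = 2.0672 for both roots.
Moduli of all roots: 2.0672, 2.0672.
All moduli strictly greater than 1? Yes.
Verdict: Invertible.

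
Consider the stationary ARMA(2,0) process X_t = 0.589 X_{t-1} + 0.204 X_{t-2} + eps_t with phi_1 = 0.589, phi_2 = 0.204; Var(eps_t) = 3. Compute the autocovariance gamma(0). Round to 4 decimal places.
\gamma(0) = 6.9181

Multiply the model equation by X_{t-k} and take expectations. With theta_0 = psi_0 = 1 and psi_j the MA(infinity) weights, this gives
  gamma(k) - sum_i phi_i gamma(k-i) = c_k,
  c_k = sigma^2 * sum_{j=k..q} theta_j psi_{j-k}   (c_k = 0 for k > q),
using gamma(-m) = gamma(m).
Pure AR (q = 0): c_0 = sigma^2 = 3, c_k = 0 for k >= 1.
Equations for k = 0, 1, 2 (AR order 2, c_2 = 0):
  (E0) gamma(0) = phi_1 gamma(1) + phi_2 gamma(2) + c_0
  (E1) gamma(1) = phi_1 gamma(0) + phi_2 gamma(1) + c_1
  (E2) gamma(2) = phi_1 gamma(1) + phi_2 gamma(0)
From (E1): gamma(1) = A gamma(0) + B with
  A = phi_1 / (1 - phi_2) = 0.589 / 0.796 = 0.73995,   B = c_1 / (1 - phi_2) = 0 / 0.796 = 0.
Insert (E2) into (E0): gamma(0) (1 - phi_2^2) = phi_1 (1 + phi_2) gamma(1) + c_0.
  phi_1 (1 + phi_2) = (0.589)(1.204) = 0.709156,   1 - phi_2^2 = 0.958384.
Replace gamma(1) by A gamma(0) + B and collect gamma(0):
  gamma(0) [0.958384 - (0.709156)(0.73995)] = c_0 = 3
  gamma(0) * 0.433644 = 3
  gamma(0) = 3 / 0.433644 = 6.918114.
Therefore gamma(0) = 6.9181 (to 4 decimal places).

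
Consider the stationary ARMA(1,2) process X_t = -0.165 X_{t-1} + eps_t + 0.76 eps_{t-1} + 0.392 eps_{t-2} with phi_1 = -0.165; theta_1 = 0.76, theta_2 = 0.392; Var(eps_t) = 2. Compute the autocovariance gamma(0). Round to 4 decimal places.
\gamma(0) = 2.8855

Multiply the model equation by X_{t-k} and take expectations. With theta_0 = psi_0 = 1 and psi_j the MA(infinity) weights, this gives
  gamma(k) - sum_i phi_i gamma(k-i) = c_k,
  c_k = sigma^2 * sum_{j=k..q} theta_j psi_{j-k}   (c_k = 0 for k > q),
using gamma(-m) = gamma(m).
psi-weights needed (psi_j = theta_j + sum_i phi_i psi_{j-i}):
  psi_1 = theta_1 + phi_1 = 0.76 + (-0.165) = 0.595
  psi_2 = theta_2 + phi_1 psi_1 = 0.392 + (-0.165)(0.595) = 0.293825
Right-hand sides:
  c_0 = sigma^2 (1 + theta_1 psi_1 + theta_2 psi_2) = 2 * (1 + (0.76)(0.595) + (0.392)(0.293825)) = 2 * 1.567379 = 3.134759
  c_1 = sigma^2 (theta_1 + theta_2 psi_1) = 2 * (0.76 + (0.392)(0.595)) = 1.98648
  c_2 = sigma^2 theta_2 = 2 * (0.392) = 0.784
Equations for k = 0 and k = 1 (AR order 1):
  gamma(0) = phi_1 gamma(1) + c_0
  gamma(1) = phi_1 gamma(0) + c_1
Substituting the second into the first: gamma(0) (1 - phi_1^2) = c_0 + phi_1 c_1, so
  gamma(0) = (c_0 + phi_1 c_1) / (1 - phi_1^2) = (3.134759 + (-0.165)(1.98648)) / (1 - (-0.165)^2) = 2.80699 / 0.972775 = 2.885549.
Therefore gamma(0) = 2.8855 (to 4 decimal places).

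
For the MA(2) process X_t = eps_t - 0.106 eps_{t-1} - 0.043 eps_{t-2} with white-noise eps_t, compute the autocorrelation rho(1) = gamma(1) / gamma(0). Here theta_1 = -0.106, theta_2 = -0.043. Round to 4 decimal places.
\rho(1) = -0.1001

For an MA(q) process with theta_0 = 1, the autocovariance is
  gamma(k) = sigma^2 * sum_{i=0..q-k} theta_i * theta_{i+k},
and rho(k) = gamma(k) / gamma(0). Sigma^2 cancels.
  numerator   = (1)*(-0.106) + (-0.106)*(-0.043) = -0.101442.
  denominator = (1)^2 + (-0.106)^2 + (-0.043)^2 = 1.013085.
  rho(1) = -0.101442 / 1.013085 = -0.1001.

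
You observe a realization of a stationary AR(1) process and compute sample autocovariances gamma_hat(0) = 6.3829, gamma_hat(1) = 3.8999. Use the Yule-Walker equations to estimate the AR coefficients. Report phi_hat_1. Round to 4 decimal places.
\hat\phi_{1} = 0.6110

The Yule-Walker equations for an AR(p) process read, in matrix form,
  Gamma_p phi = r_p,   with   (Gamma_p)_{ij} = gamma(|i - j|),
                       (r_p)_i = gamma(i),   i,j = 1..p.
Substitute the sample gammas (Toeplitz matrix and right-hand side of size 1):
  Gamma_p = [[6.3829]]
  r_p     = [3.8999]
With p = 1 this is the single equation gamma(0) phi_1 = gamma(1):
  phi_hat_1 = gamma(1) / gamma(0) = 3.8999 / 6.3829 = 0.6110.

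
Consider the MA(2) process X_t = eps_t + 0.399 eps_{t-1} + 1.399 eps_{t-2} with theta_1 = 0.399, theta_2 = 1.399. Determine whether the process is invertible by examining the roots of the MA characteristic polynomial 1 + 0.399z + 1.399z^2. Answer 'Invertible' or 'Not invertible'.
\text{Not invertible}

The MA(q) characteristic polynomial is P(z) = 1 + 0.399z + 1.399z^2.
Invertibility requires all roots to lie outside the unit circle, i.e. |z| > 1 for every root.
Set 1 + (0.399) z + (1.399) z^2 = 0, i.e. a z^2 + b z + c = 0 with a = 1.399, b = 0.399, c = 1.
Discriminant D = b^2 - 4ac = (0.399)^2 - 4*(1.399)*1 = 0.159201 - (5.596) = -5.436799.
D < 0, so the roots are the complex-conjugate pair z = (-b +/- i sqrt(-D)) / (2a) = -0.1426 +/- 0.8333i.
For a conjugate pair |z|^2 = z * conj(z) = (product of roots) = c/a = 1/(1.399) = 0.714796, so |z| = sqrt(0.714796) = 0.8455 for both roots.
Moduli of all roots: 0.8455, 0.8455.
All moduli strictly greater than 1? No.
Verdict: Not invertible.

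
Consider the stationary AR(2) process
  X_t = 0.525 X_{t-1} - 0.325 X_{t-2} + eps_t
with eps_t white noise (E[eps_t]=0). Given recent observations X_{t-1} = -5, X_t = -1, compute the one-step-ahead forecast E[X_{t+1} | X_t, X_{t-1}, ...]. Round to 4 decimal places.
E[X_{t+1} \mid \mathcal F_t] = 1.1000

For an AR(p) model X_t = c + sum_i phi_i X_{t-i} + eps_t, the
one-step-ahead conditional mean is
  E[X_{t+1} | X_t, ...] = c + sum_i phi_i X_{t+1-i}.
Substitute known values:
  E[X_{t+1} | ...] = (0.525) * (-1) + (-0.325) * (-5)
                   = 1.1000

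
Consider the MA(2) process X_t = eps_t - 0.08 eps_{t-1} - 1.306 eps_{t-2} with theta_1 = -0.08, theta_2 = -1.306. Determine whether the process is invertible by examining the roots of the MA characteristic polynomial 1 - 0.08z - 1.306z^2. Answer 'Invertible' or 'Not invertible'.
\text{Not invertible}

The MA(q) characteristic polynomial is P(z) = 1 - 0.08z - 1.306z^2.
Invertibility requires all roots to lie outside the unit circle, i.e. |z| > 1 for every root.
Set 1 + (-0.08) z + (-1.306) z^2 = 0, i.e. a z^2 + b z + c = 0 with a = -1.306, b = -0.08, c = 1.
Discriminant D = b^2 - 4ac = (-0.08)^2 - 4*(-1.306)*1 = 0.0064 - (-5.224) = 5.2304.
D >= 0, so the roots are real: z = (-b +/- sqrt(D)) / (2a) = (0.08 +/- 2.287007) / (-2.612).
  z_1 = (0.08 + 2.287007) / (-2.612) = -0.9062,   |z_1| = 0.9062.
  z_2 = (0.08 - 2.287007) / (-2.612) = 0.8449,   |z_2| = 0.8449.
Moduli of all roots: 0.9062, 0.8449.
All moduli strictly greater than 1? No.
Verdict: Not invertible.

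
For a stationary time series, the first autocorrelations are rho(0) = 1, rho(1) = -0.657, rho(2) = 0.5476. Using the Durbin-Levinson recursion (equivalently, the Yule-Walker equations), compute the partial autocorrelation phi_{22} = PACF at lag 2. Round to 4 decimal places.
\phi_{22} = 0.2040

The PACF at lag k is phi_{kk}, the last component of the solution
to the Yule-Walker system G_k phi = r_k where
  (G_k)_{ij} = rho(|i - j|), (r_k)_i = rho(i), i,j = 1..k.
Equivalently, Durbin-Levinson gives phi_{kk} iteratively:
  phi_{11} = rho(1)
  phi_{kk} = [rho(k) - sum_{j=1..k-1} phi_{k-1,j} rho(k-j)]
            / [1 - sum_{j=1..k-1} phi_{k-1,j} rho(j)],
  phi_{k,j} = phi_{k-1,j} - phi_{kk} phi_{k-1,k-j},  j = 1..k-1.
Step k = 1:
  phi_11 = rho(1) = -0.657.
Step k = 2:
  phi_22 = [rho(2) - phi_11 rho(1)] / [1 - phi_11 rho(1)] = [0.5476 - (-0.657)(-0.657)] / [1 - (-0.657)(-0.657)]
         = 0.115951 / 0.568351 = 0.204.
Therefore phi_{22} = 0.2040.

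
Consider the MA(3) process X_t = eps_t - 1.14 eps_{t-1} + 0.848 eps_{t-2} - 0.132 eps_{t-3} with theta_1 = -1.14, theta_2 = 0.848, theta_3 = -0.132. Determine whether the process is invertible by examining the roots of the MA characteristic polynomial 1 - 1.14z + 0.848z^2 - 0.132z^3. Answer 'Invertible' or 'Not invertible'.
\text{Invertible}

The MA(q) characteristic polynomial is P(z) = 1 - 1.14z + 0.848z^2 - 0.132z^3.
Invertibility requires all roots to lie outside the unit circle, i.e. |z| > 1 for every root.
Degree 3: look for a simple real root z0 first, then factor out (1 - z/z0) and solve the remaining quadratic.
Testing z0 = 5: P(5) = 1 + (-1.14)(5) + (0.848)(5)^2 + (-0.132)(5)^3
  = 1 + (-5.7) + (21.2) + (-16.5) = 0.  So z_0 = 5 is a root, |z_0| = 5.
Divide out the factor (1 - 0.2 z) = (1 - z/z0) (since 1/z0 = 0.2):
  P(z) = (1 - 0.2 z)(1 + (-0.94) z + (0.66) z^2)
  [check: z-coef -0.94 - (0.2) = -1.14; z^2-coef 0.66 - (0.2)(-0.94) = 0.848; z^3-coef -(0.2)(0.66) = -0.132.]
Remaining roots from the quadratic factor 1 + (-0.94) z + (0.66) z^2:
  Set 1 + (-0.94) z + (0.66) z^2 = 0, i.e. a z^2 + b z + c = 0 with a = 0.66, b = -0.94, c = 1.
  Discriminant D = b^2 - 4ac = (-0.94)^2 - 4*(0.66)*1 = 0.8836 - (2.64) = -1.7564.
  D < 0, so the roots are the complex-conjugate pair z = (-b +/- i sqrt(-D)) / (2a) = 0.7121 +/- 1.004i.
  For a conjugate pair |z|^2 = z * conj(z) = (product of roots) = c/a = 1/(0.66) = 1.515152, so |z| = sqrt(1.515152) = 1.2309 for both roots.
Moduli of all roots: 5.0000, 1.2309, 1.2309.
All moduli strictly greater than 1? Yes.
Verdict: Invertible.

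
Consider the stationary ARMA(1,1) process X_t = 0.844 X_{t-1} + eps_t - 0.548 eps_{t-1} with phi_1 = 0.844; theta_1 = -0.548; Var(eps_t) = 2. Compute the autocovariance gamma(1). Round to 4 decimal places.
\gamma(1) = 1.1061

Multiply the model equation by X_{t-k} and take expectations. With theta_0 = psi_0 = 1 and psi_j the MA(infinity) weights, this gives
  gamma(k) - sum_i phi_i gamma(k-i) = c_k,
  c_k = sigma^2 * sum_{j=k..q} theta_j psi_{j-k}   (c_k = 0 for k > q),
using gamma(-m) = gamma(m).
psi-weights needed (psi_j = theta_j + sum_i phi_i psi_{j-i}):
  psi_1 = theta_1 + phi_1 = -0.548 + (0.844) = 0.296
Right-hand sides:
  c_0 = sigma^2 (1 + theta_1 psi_1) = 2 * (1 + (-0.548)(0.296)) = 2 * 0.837792 = 1.675584
  c_1 = sigma^2 theta_1 = 2 * (-0.548) = -1.096
  c_2 = 0
Equations for k = 0 and k = 1 (AR order 1):
  gamma(0) = phi_1 gamma(1) + c_0
  gamma(1) = phi_1 gamma(0) + c_1
Substituting the second into the first: gamma(0) (1 - phi_1^2) = c_0 + phi_1 c_1, so
  gamma(0) = (c_0 + phi_1 c_1) / (1 - phi_1^2) = (1.675584 + (0.844)(-1.096)) / (1 - (0.844)^2) = 0.75056 / 0.287664 = 2.609155.
  gamma(1) = phi_1 gamma(0) + c_1 = (0.844)(2.609155) + (-1.096) = 1.106127.
Therefore gamma(1) = 1.1061 (to 4 decimal places).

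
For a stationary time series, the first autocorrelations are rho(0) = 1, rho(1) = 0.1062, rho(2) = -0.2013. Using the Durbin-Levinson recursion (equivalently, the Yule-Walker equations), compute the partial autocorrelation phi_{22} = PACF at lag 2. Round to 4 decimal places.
\phi_{22} = -0.2150

The PACF at lag k is phi_{kk}, the last component of the solution
to the Yule-Walker system G_k phi = r_k where
  (G_k)_{ij} = rho(|i - j|), (r_k)_i = rho(i), i,j = 1..k.
Equivalently, Durbin-Levinson gives phi_{kk} iteratively:
  phi_{11} = rho(1)
  phi_{kk} = [rho(k) - sum_{j=1..k-1} phi_{k-1,j} rho(k-j)]
            / [1 - sum_{j=1..k-1} phi_{k-1,j} rho(j)],
  phi_{k,j} = phi_{k-1,j} - phi_{kk} phi_{k-1,k-j},  j = 1..k-1.
Step k = 1:
  phi_11 = rho(1) = 0.1062.
Step k = 2:
  phi_22 = [rho(2) - phi_11 rho(1)] / [1 - phi_11 rho(1)] = [-0.2013 - (0.1062)(0.1062)] / [1 - (0.1062)(0.1062)]
         = -0.21257844 / 0.98872156 = -0.215.
Therefore phi_{22} = -0.2150.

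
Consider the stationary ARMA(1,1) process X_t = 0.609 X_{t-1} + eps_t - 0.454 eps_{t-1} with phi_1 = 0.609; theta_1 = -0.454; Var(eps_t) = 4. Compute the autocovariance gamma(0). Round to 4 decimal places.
\gamma(0) = 4.1528

Multiply the model equation by X_{t-k} and take expectations. With theta_0 = psi_0 = 1 and psi_j the MA(infinity) weights, this gives
  gamma(k) - sum_i phi_i gamma(k-i) = c_k,
  c_k = sigma^2 * sum_{j=k..q} theta_j psi_{j-k}   (c_k = 0 for k > q),
using gamma(-m) = gamma(m).
psi-weights needed (psi_j = theta_j + sum_i phi_i psi_{j-i}):
  psi_1 = theta_1 + phi_1 = -0.454 + (0.609) = 0.155
Right-hand sides:
  c_0 = sigma^2 (1 + theta_1 psi_1) = 4 * (1 + (-0.454)(0.155)) = 4 * 0.92963 = 3.71852
  c_1 = sigma^2 theta_1 = 4 * (-0.454) = -1.816
  c_2 = 0
Equations for k = 0 and k = 1 (AR order 1):
  gamma(0) = phi_1 gamma(1) + c_0
  gamma(1) = phi_1 gamma(0) + c_1
Substituting the second into the first: gamma(0) (1 - phi_1^2) = c_0 + phi_1 c_1, so
  gamma(0) = (c_0 + phi_1 c_1) / (1 - phi_1^2) = (3.71852 + (0.609)(-1.816)) / (1 - (0.609)^2) = 2.612576 / 0.629119 = 4.152753.
Therefore gamma(0) = 4.1528 (to 4 decimal places).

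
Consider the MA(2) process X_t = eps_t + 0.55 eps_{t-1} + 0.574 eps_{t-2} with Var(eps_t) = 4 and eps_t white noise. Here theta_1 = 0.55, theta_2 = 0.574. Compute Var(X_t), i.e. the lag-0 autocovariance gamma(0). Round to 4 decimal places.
\gamma(0) = 6.5279

For an MA(q) process X_t = eps_t + sum_i theta_i eps_{t-i} with
Var(eps_t) = sigma^2, the variance is
  gamma(0) = sigma^2 * (1 + sum_i theta_i^2).
  sum_i theta_i^2 = (0.55)^2 + (0.574)^2 = 0.3025 + 0.329476 = 0.631976.
  gamma(0) = 4 * (1 + 0.631976) = 4 * 1.631976 = 6.527904, which rounds to 6.5279.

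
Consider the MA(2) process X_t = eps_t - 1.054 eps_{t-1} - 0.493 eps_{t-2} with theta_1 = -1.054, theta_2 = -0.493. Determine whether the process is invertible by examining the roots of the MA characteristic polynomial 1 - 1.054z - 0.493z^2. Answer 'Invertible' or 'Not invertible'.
\text{Not invertible}

The MA(q) characteristic polynomial is P(z) = 1 - 1.054z - 0.493z^2.
Invertibility requires all roots to lie outside the unit circle, i.e. |z| > 1 for every root.
Set 1 + (-1.054) z + (-0.493) z^2 = 0, i.e. a z^2 + b z + c = 0 with a = -0.493, b = -1.054, c = 1.
Discriminant D = b^2 - 4ac = (-1.054)^2 - 4*(-0.493)*1 = 1.110916 - (-1.972) = 3.082916.
D >= 0, so the roots are real: z = (-b +/- sqrt(D)) / (2a) = (1.054 +/- 1.755823) / (-0.986).
  z_1 = (1.054 + 1.755823) / (-0.986) = -2.8497,   |z_1| = 2.8497.
  z_2 = (1.054 - 1.755823) / (-0.986) = 0.7118,   |z_2| = 0.7118.
Moduli of all roots: 2.8497, 0.7118.
All moduli strictly greater than 1? No.
Verdict: Not invertible.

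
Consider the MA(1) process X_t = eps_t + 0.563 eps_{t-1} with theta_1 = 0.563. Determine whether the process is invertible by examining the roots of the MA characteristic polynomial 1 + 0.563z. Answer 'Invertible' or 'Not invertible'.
\text{Invertible}

The MA(q) characteristic polynomial is P(z) = 1 + 0.563z.
Invertibility requires all roots to lie outside the unit circle, i.e. |z| > 1 for every root.
This is linear in z: 1 + (0.563) z = 0  =>  z = -1/(0.563) = -1.776199,  |z| = 1.776199.
Moduli of all roots: 1.7762.
All moduli strictly greater than 1? Yes.
Verdict: Invertible.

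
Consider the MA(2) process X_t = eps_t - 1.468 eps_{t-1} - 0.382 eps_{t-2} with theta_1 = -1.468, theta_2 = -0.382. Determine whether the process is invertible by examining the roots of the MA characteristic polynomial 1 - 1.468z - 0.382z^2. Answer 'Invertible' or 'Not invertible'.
\text{Not invertible}

The MA(q) characteristic polynomial is P(z) = 1 - 1.468z - 0.382z^2.
Invertibility requires all roots to lie outside the unit circle, i.e. |z| > 1 for every root.
Set 1 + (-1.468) z + (-0.382) z^2 = 0, i.e. a z^2 + b z + c = 0 with a = -0.382, b = -1.468, c = 1.
Discriminant D = b^2 - 4ac = (-1.468)^2 - 4*(-0.382)*1 = 2.155024 - (-1.528) = 3.683024.
D >= 0, so the roots are real: z = (-b +/- sqrt(D)) / (2a) = (1.468 +/- 1.919121) / (-0.764).
  z_1 = (1.468 + 1.919121) / (-0.764) = -4.4334,   |z_1| = 4.4334.
  z_2 = (1.468 - 1.919121) / (-0.764) = 0.5905,   |z_2| = 0.5905.
Moduli of all roots: 4.4334, 0.5905.
All moduli strictly greater than 1? No.
Verdict: Not invertible.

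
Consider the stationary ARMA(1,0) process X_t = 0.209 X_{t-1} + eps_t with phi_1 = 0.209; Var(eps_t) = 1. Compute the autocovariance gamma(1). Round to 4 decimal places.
\gamma(1) = 0.2185

Multiply the model equation by X_{t-k} and take expectations. With theta_0 = psi_0 = 1 and psi_j the MA(infinity) weights, this gives
  gamma(k) - sum_i phi_i gamma(k-i) = c_k,
  c_k = sigma^2 * sum_{j=k..q} theta_j psi_{j-k}   (c_k = 0 for k > q),
using gamma(-m) = gamma(m).
Pure AR (q = 0): c_0 = sigma^2 = 1, c_k = 0 for k >= 1.
Equations for k = 0 and k = 1 (AR order 1):
  gamma(0) = phi_1 gamma(1) + c_0
  gamma(1) = phi_1 gamma(0) + c_1
Substituting the second into the first: gamma(0) (1 - phi_1^2) = c_0 + phi_1 c_1, so
  gamma(0) = c_0 / (1 - phi_1^2) = 1 / (1 - (0.209)^2) = 1 / 0.956319 = 1.045676.
  gamma(1) = phi_1 gamma(0) = (0.209)(1.045676) = 0.218546.
Therefore gamma(1) = 0.2185 (to 4 decimal places).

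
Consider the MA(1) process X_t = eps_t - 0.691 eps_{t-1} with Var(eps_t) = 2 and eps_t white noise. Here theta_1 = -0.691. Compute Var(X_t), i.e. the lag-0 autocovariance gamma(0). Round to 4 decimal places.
\gamma(0) = 2.9550

For an MA(q) process X_t = eps_t + sum_i theta_i eps_{t-i} with
Var(eps_t) = sigma^2, the variance is
  gamma(0) = sigma^2 * (1 + sum_i theta_i^2).
  sum_i theta_i^2 = (-0.691)^2 = 0.477481.
  gamma(0) = 2 * (1 + 0.477481) = 2 * 1.477481 = 2.954962, which rounds to 2.9550.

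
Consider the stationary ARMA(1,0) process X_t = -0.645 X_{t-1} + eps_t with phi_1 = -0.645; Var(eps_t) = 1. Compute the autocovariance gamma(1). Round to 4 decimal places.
\gamma(1) = -1.1045

Multiply the model equation by X_{t-k} and take expectations. With theta_0 = psi_0 = 1 and psi_j the MA(infinity) weights, this gives
  gamma(k) - sum_i phi_i gamma(k-i) = c_k,
  c_k = sigma^2 * sum_{j=k..q} theta_j psi_{j-k}   (c_k = 0 for k > q),
using gamma(-m) = gamma(m).
Pure AR (q = 0): c_0 = sigma^2 = 1, c_k = 0 for k >= 1.
Equations for k = 0 and k = 1 (AR order 1):
  gamma(0) = phi_1 gamma(1) + c_0
  gamma(1) = phi_1 gamma(0) + c_1
Substituting the second into the first: gamma(0) (1 - phi_1^2) = c_0 + phi_1 c_1, so
  gamma(0) = c_0 / (1 - phi_1^2) = 1 / (1 - (-0.645)^2) = 1 / 0.583975 = 1.712402.
  gamma(1) = phi_1 gamma(0) = (-0.645)(1.712402) = -1.104499.
Therefore gamma(1) = -1.1045 (to 4 decimal places).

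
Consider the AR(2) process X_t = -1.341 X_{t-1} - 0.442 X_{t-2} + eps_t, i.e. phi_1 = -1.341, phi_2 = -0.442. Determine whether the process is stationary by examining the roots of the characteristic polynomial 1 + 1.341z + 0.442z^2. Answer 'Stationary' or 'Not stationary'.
\text{Stationary}

The AR(p) characteristic polynomial is P(z) = 1 + 1.341z + 0.442z^2.
Stationarity requires all roots to lie outside the unit circle, i.e. |z| > 1 for every root.
Set 1 + (1.341) z + (0.442) z^2 = 0, i.e. a z^2 + b z + c = 0 with a = 0.442, b = 1.341, c = 1.
Discriminant D = b^2 - 4ac = (1.341)^2 - 4*(0.442)*1 = 1.798281 - (1.768) = 0.030281.
D >= 0, so the roots are real: z = (-b +/- sqrt(D)) / (2a) = (-1.341 +/- 0.174014) / (0.884).
  z_1 = (-1.341 + 0.174014) / (0.884) = -1.3201,   |z_1| = 1.3201.
  z_2 = (-1.341 - 0.174014) / (0.884) = -1.7138,   |z_2| = 1.7138.
Moduli of all roots: 1.3201, 1.7138.
All moduli strictly greater than 1? Yes.
Verdict: Stationary.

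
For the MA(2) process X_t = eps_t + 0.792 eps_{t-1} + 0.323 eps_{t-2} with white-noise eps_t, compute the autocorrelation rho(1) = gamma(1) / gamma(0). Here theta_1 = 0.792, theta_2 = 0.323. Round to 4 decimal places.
\rho(1) = 0.6051

For an MA(q) process with theta_0 = 1, the autocovariance is
  gamma(k) = sigma^2 * sum_{i=0..q-k} theta_i * theta_{i+k},
and rho(k) = gamma(k) / gamma(0). Sigma^2 cancels.
  numerator   = (1)*(0.792) + (0.792)*(0.323) = 1.047816.
  denominator = (1)^2 + (0.792)^2 + (0.323)^2 = 1.731593.
  rho(1) = 1.047816 / 1.731593 = 0.6051.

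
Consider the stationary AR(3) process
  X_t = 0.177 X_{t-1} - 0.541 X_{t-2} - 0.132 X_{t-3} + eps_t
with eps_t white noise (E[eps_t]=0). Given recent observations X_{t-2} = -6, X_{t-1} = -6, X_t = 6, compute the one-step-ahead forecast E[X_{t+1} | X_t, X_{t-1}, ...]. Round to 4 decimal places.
E[X_{t+1} \mid \mathcal F_t] = 5.1000

For an AR(p) model X_t = c + sum_i phi_i X_{t-i} + eps_t, the
one-step-ahead conditional mean is
  E[X_{t+1} | X_t, ...] = c + sum_i phi_i X_{t+1-i}.
Substitute known values:
  E[X_{t+1} | ...] = (0.177) * (6) + (-0.541) * (-6) + (-0.132) * (-6)
                   = 5.1000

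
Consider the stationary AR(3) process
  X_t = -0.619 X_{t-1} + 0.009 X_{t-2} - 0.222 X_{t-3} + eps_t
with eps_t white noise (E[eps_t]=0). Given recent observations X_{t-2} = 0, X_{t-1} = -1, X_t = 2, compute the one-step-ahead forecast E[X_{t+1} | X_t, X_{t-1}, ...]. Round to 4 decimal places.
E[X_{t+1} \mid \mathcal F_t] = -1.2470

For an AR(p) model X_t = c + sum_i phi_i X_{t-i} + eps_t, the
one-step-ahead conditional mean is
  E[X_{t+1} | X_t, ...] = c + sum_i phi_i X_{t+1-i}.
Substitute known values:
  E[X_{t+1} | ...] = (-0.619) * (2) + (0.009) * (-1) + (-0.222) * (0)
                   = -1.2470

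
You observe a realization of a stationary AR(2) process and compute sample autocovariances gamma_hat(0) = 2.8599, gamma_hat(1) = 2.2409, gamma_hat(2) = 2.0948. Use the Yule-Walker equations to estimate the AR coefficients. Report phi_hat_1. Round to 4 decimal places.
\hat\phi_{1} = 0.5430

The Yule-Walker equations for an AR(p) process read, in matrix form,
  Gamma_p phi = r_p,   with   (Gamma_p)_{ij} = gamma(|i - j|),
                       (r_p)_i = gamma(i),   i,j = 1..p.
Substitute the sample gammas (Toeplitz matrix and right-hand side of size 2):
  Gamma_p = [[2.8599, 2.2409], [2.2409, 2.8599]]
  r_p     = [2.2409, 2.0948]
Written out:
  2.8599 phi_1 + 2.2409 phi_2 = 2.2409
  2.2409 phi_1 + 2.8599 phi_2 = 2.0948
Solve by Cramer's rule:
  det = gamma(0)^2 - gamma(1)^2 = (2.8599)^2 - (2.2409)^2 = 8.17902801 - 5.02163281 = 3.1573952
  phi_hat_1 = [gamma(1) gamma(0) - gamma(1) gamma(2)] / det = [(2.2409)(2.8599) - (2.2409)(2.0948)] / 3.1573952 = 1.71451259 / 3.1573952 = 0.543
  phi_hat_2 = [gamma(0) gamma(2) - gamma(1)^2] / det = [(2.8599)(2.0948) - (2.2409)^2] / 3.1573952 = 0.96928571 / 3.1573952 = 0.307
So phi_hat = [0.5430, 0.3070].
Therefore phi_hat_1 = 0.5430.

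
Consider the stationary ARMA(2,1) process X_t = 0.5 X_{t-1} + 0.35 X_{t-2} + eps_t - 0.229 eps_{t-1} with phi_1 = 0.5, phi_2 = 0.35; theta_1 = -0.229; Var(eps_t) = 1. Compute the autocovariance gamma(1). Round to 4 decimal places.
\gamma(1) = 1.1509

Multiply the model equation by X_{t-k} and take expectations. With theta_0 = psi_0 = 1 and psi_j the MA(infinity) weights, this gives
  gamma(k) - sum_i phi_i gamma(k-i) = c_k,
  c_k = sigma^2 * sum_{j=k..q} theta_j psi_{j-k}   (c_k = 0 for k > q),
using gamma(-m) = gamma(m).
psi-weights needed (psi_j = theta_j + sum_i phi_i psi_{j-i}):
  psi_1 = theta_1 + phi_1 = -0.229 + (0.5) = 0.271
Right-hand sides:
  c_0 = sigma^2 (1 + theta_1 psi_1) = 1 * (1 + (-0.229)(0.271)) = 1 * 0.937941 = 0.937941
  c_1 = sigma^2 theta_1 = 1 * (-0.229) = -0.229
  c_2 = 0
Equations for k = 0, 1, 2 (AR order 2, c_2 = 0):
  (E0) gamma(0) = phi_1 gamma(1) + phi_2 gamma(2) + c_0
  (E1) gamma(1) = phi_1 gamma(0) + phi_2 gamma(1) + c_1
  (E2) gamma(2) = phi_1 gamma(1) + phi_2 gamma(0)
From (E1): gamma(1) = A gamma(0) + B with
  A = phi_1 / (1 - phi_2) = 0.5 / 0.65 = 0.769231,   B = c_1 / (1 - phi_2) = -0.229 / 0.65 = -0.352308.
Insert (E2) into (E0): gamma(0) (1 - phi_2^2) = phi_1 (1 + phi_2) gamma(1) + c_0.
  phi_1 (1 + phi_2) = (0.5)(1.35) = 0.675,   1 - phi_2^2 = 0.8775.
Replace gamma(1) by A gamma(0) + B and collect gamma(0):
  gamma(0) [0.8775 - (0.675)(0.769231)] = (0.675)(-0.352308) + 0.937941
  gamma(0) * 0.358269 = 0.700133
  gamma(0) = 0.700133 / 0.358269 = 1.95421.
  gamma(1) = A gamma(0) + B = (0.769231)(1.95421) + (-0.352308) = 1.150931.
Therefore gamma(1) = 1.1509 (to 4 decimal places).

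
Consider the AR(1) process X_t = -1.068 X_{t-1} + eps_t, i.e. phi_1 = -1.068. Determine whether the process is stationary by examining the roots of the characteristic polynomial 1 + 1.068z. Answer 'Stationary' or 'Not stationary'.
\text{Not stationary}

The AR(p) characteristic polynomial is P(z) = 1 + 1.068z.
Stationarity requires all roots to lie outside the unit circle, i.e. |z| > 1 for every root.
This is linear in z: 1 + (1.068) z = 0  =>  z = -1/(1.068) = -0.93633,  |z| = 0.93633.
Moduli of all roots: 0.9363.
All moduli strictly greater than 1? No.
Verdict: Not stationary.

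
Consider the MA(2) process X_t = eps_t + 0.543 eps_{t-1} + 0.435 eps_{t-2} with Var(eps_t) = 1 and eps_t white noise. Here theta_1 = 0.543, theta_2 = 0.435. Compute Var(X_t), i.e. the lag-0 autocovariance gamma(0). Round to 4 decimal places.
\gamma(0) = 1.4841

For an MA(q) process X_t = eps_t + sum_i theta_i eps_{t-i} with
Var(eps_t) = sigma^2, the variance is
  gamma(0) = sigma^2 * (1 + sum_i theta_i^2).
  sum_i theta_i^2 = (0.543)^2 + (0.435)^2 = 0.294849 + 0.189225 = 0.484074.
  gamma(0) = 1 * (1 + 0.484074) = 1 * 1.484074 = 1.484074, which rounds to 1.4841.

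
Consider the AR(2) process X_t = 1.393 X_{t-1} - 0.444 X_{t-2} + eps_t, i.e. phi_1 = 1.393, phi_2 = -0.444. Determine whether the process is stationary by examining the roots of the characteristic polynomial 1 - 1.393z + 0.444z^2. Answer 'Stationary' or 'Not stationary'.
\text{Stationary}

The AR(p) characteristic polynomial is P(z) = 1 - 1.393z + 0.444z^2.
Stationarity requires all roots to lie outside the unit circle, i.e. |z| > 1 for every root.
Set 1 + (-1.393) z + (0.444) z^2 = 0, i.e. a z^2 + b z + c = 0 with a = 0.444, b = -1.393, c = 1.
Discriminant D = b^2 - 4ac = (-1.393)^2 - 4*(0.444)*1 = 1.940449 - (1.776) = 0.164449.
D >= 0, so the roots are real: z = (-b +/- sqrt(D)) / (2a) = (1.393 +/- 0.405523) / (0.888).
  z_1 = (1.393 + 0.405523) / (0.888) = 2.0254,   |z_1| = 2.0254.
  z_2 = (1.393 - 0.405523) / (0.888) = 1.112,   |z_2| = 1.112.
Moduli of all roots: 2.0254, 1.1120.
All moduli strictly greater than 1? Yes.
Verdict: Stationary.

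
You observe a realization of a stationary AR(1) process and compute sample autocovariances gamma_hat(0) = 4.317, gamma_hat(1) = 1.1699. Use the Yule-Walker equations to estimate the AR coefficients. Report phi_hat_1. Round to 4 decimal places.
\hat\phi_{1} = 0.2710

The Yule-Walker equations for an AR(p) process read, in matrix form,
  Gamma_p phi = r_p,   with   (Gamma_p)_{ij} = gamma(|i - j|),
                       (r_p)_i = gamma(i),   i,j = 1..p.
Substitute the sample gammas (Toeplitz matrix and right-hand side of size 1):
  Gamma_p = [[4.317]]
  r_p     = [1.1699]
With p = 1 this is the single equation gamma(0) phi_1 = gamma(1):
  phi_hat_1 = gamma(1) / gamma(0) = 1.1699 / 4.317 = 0.2710.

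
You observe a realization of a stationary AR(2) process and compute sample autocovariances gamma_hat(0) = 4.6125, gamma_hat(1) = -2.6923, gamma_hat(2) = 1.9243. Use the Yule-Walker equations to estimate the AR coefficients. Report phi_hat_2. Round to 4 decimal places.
\hat\phi_{2} = 0.1160

The Yule-Walker equations for an AR(p) process read, in matrix form,
  Gamma_p phi = r_p,   with   (Gamma_p)_{ij} = gamma(|i - j|),
                       (r_p)_i = gamma(i),   i,j = 1..p.
Substitute the sample gammas (Toeplitz matrix and right-hand side of size 2):
  Gamma_p = [[4.6125, -2.6923], [-2.6923, 4.6125]]
  r_p     = [-2.6923, 1.9243]
Written out:
  4.6125 phi_1 - 2.6923 phi_2 = -2.6923
  -2.6923 phi_1 + 4.6125 phi_2 = 1.9243
Solve by Cramer's rule:
  det = gamma(0)^2 - gamma(1)^2 = (4.6125)^2 - (-2.6923)^2 = 21.27515625 - 7.24847929 = 14.02667696
  phi_hat_1 = [gamma(1) gamma(0) - gamma(1) gamma(2)] / det = [(-2.6923)(4.6125) - (-2.6923)(1.9243)] / 14.02667696 = -7.23744086 / 14.02667696 = -0.516
  phi_hat_2 = [gamma(0) gamma(2) - gamma(1)^2] / det = [(4.6125)(1.9243) - (-2.6923)^2] / 14.02667696 = 1.62735446 / 14.02667696 = 0.116
So phi_hat = [-0.5160, 0.1160].
Therefore phi_hat_2 = 0.1160.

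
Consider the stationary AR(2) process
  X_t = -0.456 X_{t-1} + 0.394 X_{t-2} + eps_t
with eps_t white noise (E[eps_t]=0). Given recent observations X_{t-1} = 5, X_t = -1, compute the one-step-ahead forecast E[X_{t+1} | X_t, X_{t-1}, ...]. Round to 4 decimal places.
E[X_{t+1} \mid \mathcal F_t] = 2.4260

For an AR(p) model X_t = c + sum_i phi_i X_{t-i} + eps_t, the
one-step-ahead conditional mean is
  E[X_{t+1} | X_t, ...] = c + sum_i phi_i X_{t+1-i}.
Substitute known values:
  E[X_{t+1} | ...] = (-0.456) * (-1) + (0.394) * (5)
                   = 2.4260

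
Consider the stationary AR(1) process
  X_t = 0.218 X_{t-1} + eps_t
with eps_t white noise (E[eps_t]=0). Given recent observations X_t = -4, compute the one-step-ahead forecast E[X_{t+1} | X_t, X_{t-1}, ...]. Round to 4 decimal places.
E[X_{t+1} \mid \mathcal F_t] = -0.8720

For an AR(p) model X_t = c + sum_i phi_i X_{t-i} + eps_t, the
one-step-ahead conditional mean is
  E[X_{t+1} | X_t, ...] = c + sum_i phi_i X_{t+1-i}.
Substitute known values:
  E[X_{t+1} | ...] = (0.218) * (-4)
                   = -0.8720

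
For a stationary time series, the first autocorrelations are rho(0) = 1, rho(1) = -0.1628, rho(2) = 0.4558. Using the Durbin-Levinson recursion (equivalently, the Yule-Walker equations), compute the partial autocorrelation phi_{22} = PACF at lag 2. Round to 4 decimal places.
\phi_{22} = 0.4410

The PACF at lag k is phi_{kk}, the last component of the solution
to the Yule-Walker system G_k phi = r_k where
  (G_k)_{ij} = rho(|i - j|), (r_k)_i = rho(i), i,j = 1..k.
Equivalently, Durbin-Levinson gives phi_{kk} iteratively:
  phi_{11} = rho(1)
  phi_{kk} = [rho(k) - sum_{j=1..k-1} phi_{k-1,j} rho(k-j)]
            / [1 - sum_{j=1..k-1} phi_{k-1,j} rho(j)],
  phi_{k,j} = phi_{k-1,j} - phi_{kk} phi_{k-1,k-j},  j = 1..k-1.
Step k = 1:
  phi_11 = rho(1) = -0.1628.
Step k = 2:
  phi_22 = [rho(2) - phi_11 rho(1)] / [1 - phi_11 rho(1)] = [0.4558 - (-0.1628)(-0.1628)] / [1 - (-0.1628)(-0.1628)]
         = 0.42929616 / 0.97349616 = 0.441.
Therefore phi_{22} = 0.4410.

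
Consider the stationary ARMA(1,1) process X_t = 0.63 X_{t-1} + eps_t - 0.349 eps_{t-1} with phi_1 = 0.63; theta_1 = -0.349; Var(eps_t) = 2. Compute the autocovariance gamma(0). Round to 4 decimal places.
\gamma(0) = 2.2619

Multiply the model equation by X_{t-k} and take expectations. With theta_0 = psi_0 = 1 and psi_j the MA(infinity) weights, this gives
  gamma(k) - sum_i phi_i gamma(k-i) = c_k,
  c_k = sigma^2 * sum_{j=k..q} theta_j psi_{j-k}   (c_k = 0 for k > q),
using gamma(-m) = gamma(m).
psi-weights needed (psi_j = theta_j + sum_i phi_i psi_{j-i}):
  psi_1 = theta_1 + phi_1 = -0.349 + (0.63) = 0.281
Right-hand sides:
  c_0 = sigma^2 (1 + theta_1 psi_1) = 2 * (1 + (-0.349)(0.281)) = 2 * 0.901931 = 1.803862
  c_1 = sigma^2 theta_1 = 2 * (-0.349) = -0.698
  c_2 = 0
Equations for k = 0 and k = 1 (AR order 1):
  gamma(0) = phi_1 gamma(1) + c_0
  gamma(1) = phi_1 gamma(0) + c_1
Substituting the second into the first: gamma(0) (1 - phi_1^2) = c_0 + phi_1 c_1, so
  gamma(0) = (c_0 + phi_1 c_1) / (1 - phi_1^2) = (1.803862 + (0.63)(-0.698)) / (1 - (0.63)^2) = 1.364122 / 0.6031 = 2.26185.
Therefore gamma(0) = 2.2619 (to 4 decimal places).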